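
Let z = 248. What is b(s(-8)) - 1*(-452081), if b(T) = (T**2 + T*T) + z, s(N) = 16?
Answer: 452841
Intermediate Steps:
b(T) = 248 + 2*T**2 (b(T) = (T**2 + T*T) + 248 = (T**2 + T**2) + 248 = 2*T**2 + 248 = 248 + 2*T**2)
b(s(-8)) - 1*(-452081) = (248 + 2*16**2) - 1*(-452081) = (248 + 2*256) + 452081 = (248 + 512) + 452081 = 760 + 452081 = 452841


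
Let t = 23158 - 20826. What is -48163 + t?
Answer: -45831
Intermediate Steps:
t = 2332
-48163 + t = -48163 + 2332 = -45831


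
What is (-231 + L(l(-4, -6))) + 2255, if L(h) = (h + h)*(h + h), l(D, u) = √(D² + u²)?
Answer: 2232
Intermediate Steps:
L(h) = 4*h² (L(h) = (2*h)*(2*h) = 4*h²)
(-231 + L(l(-4, -6))) + 2255 = (-231 + 4*(√((-4)² + (-6)²))²) + 2255 = (-231 + 4*(√(16 + 36))²) + 2255 = (-231 + 4*(√52)²) + 2255 = (-231 + 4*(2*√13)²) + 2255 = (-231 + 4*52) + 2255 = (-231 + 208) + 2255 = -23 + 2255 = 2232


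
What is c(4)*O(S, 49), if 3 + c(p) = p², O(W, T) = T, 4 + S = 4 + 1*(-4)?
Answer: 637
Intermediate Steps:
S = -4 (S = -4 + (4 + 1*(-4)) = -4 + (4 - 4) = -4 + 0 = -4)
c(p) = -3 + p²
c(4)*O(S, 49) = (-3 + 4²)*49 = (-3 + 16)*49 = 13*49 = 637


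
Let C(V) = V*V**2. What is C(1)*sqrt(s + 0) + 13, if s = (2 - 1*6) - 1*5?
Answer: 13 + 3*I ≈ 13.0 + 3.0*I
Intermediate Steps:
s = -9 (s = (2 - 6) - 5 = -4 - 5 = -9)
C(V) = V**3
C(1)*sqrt(s + 0) + 13 = 1**3*sqrt(-9 + 0) + 13 = 1*sqrt(-9) + 13 = 1*(3*I) + 13 = 3*I + 13 = 13 + 3*I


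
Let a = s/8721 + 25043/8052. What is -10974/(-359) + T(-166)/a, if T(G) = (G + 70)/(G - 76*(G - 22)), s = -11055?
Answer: 1113834453815562/36442029956173 ≈ 30.565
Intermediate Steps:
T(G) = (70 + G)/(1672 - 75*G) (T(G) = (70 + G)/(G - 76*(-22 + G)) = (70 + G)/(G + (1672 - 76*G)) = (70 + G)/(1672 - 75*G))
a = 14376127/7802388 (a = -11055/8721 + 25043/8052 = -11055*1/8721 + 25043*(1/8052) = -3685/2907 + 25043/8052 = 14376127/7802388 ≈ 1.8425)
-10974/(-359) + T(-166)/a = -10974/(-359) + ((-70 - 1*(-166))/(-1672 + 75*(-166)))/(14376127/7802388) = -10974*(-1/359) + ((-70 + 166)/(-1672 - 12450))*(7802388/14376127) = 10974/359 + (96/(-14122))*(7802388/14376127) = 10974/359 - 1/14122*96*(7802388/14376127) = 10974/359 - 48/7061*7802388/14376127 = 10974/359 - 374514624/101509832747 = 1113834453815562/36442029956173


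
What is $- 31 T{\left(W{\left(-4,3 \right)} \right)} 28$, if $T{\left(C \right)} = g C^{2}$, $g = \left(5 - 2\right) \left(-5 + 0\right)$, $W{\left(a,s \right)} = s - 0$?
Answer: $117180$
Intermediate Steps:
$W{\left(a,s \right)} = s$ ($W{\left(a,s \right)} = s + 0 = s$)
$g = -15$ ($g = 3 \left(-5\right) = -15$)
$T{\left(C \right)} = - 15 C^{2}$
$- 31 T{\left(W{\left(-4,3 \right)} \right)} 28 = - 31 \left(- 15 \cdot 3^{2}\right) 28 = - 31 \left(\left(-15\right) 9\right) 28 = \left(-31\right) \left(-135\right) 28 = 4185 \cdot 28 = 117180$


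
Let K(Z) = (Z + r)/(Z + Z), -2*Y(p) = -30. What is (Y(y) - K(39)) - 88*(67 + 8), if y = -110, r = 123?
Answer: -85632/13 ≈ -6587.1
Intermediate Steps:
Y(p) = 15 (Y(p) = -½*(-30) = 15)
K(Z) = (123 + Z)/(2*Z) (K(Z) = (Z + 123)/(Z + Z) = (123 + Z)/((2*Z)) = (123 + Z)*(1/(2*Z)) = (123 + Z)/(2*Z))
(Y(y) - K(39)) - 88*(67 + 8) = (15 - (123 + 39)/(2*39)) - 88*(67 + 8) = (15 - 162/(2*39)) - 88*75 = (15 - 1*27/13) - 1*6600 = (15 - 27/13) - 6600 = 168/13 - 6600 = -85632/13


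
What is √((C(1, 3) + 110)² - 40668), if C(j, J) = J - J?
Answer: 2*I*√7142 ≈ 169.02*I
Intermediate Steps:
C(j, J) = 0
√((C(1, 3) + 110)² - 40668) = √((0 + 110)² - 40668) = √(110² - 40668) = √(12100 - 40668) = √(-28568) = 2*I*√7142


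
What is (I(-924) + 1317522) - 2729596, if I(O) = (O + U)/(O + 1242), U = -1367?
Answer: -449041823/318 ≈ -1.4121e+6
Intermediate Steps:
I(O) = (-1367 + O)/(1242 + O) (I(O) = (O - 1367)/(O + 1242) = (-1367 + O)/(1242 + O))
(I(-924) + 1317522) - 2729596 = ((-1367 - 924)/(1242 - 924) + 1317522) - 2729596 = (-2291/318 + 1317522) - 2729596 = 418969705/318 - 2729596 = -449041823/318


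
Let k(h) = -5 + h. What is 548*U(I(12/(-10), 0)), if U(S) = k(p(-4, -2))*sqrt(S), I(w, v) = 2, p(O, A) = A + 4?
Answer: -1644*sqrt(2) ≈ -2325.0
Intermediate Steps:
p(O, A) = 4 + A
U(S) = -3*sqrt(S) (U(S) = (-5 + (4 - 2))*sqrt(S) = (-5 + 2)*sqrt(S) = -3*sqrt(S))
548*U(I(12/(-10), 0)) = 548*(-3*sqrt(2)) = -1644*sqrt(2)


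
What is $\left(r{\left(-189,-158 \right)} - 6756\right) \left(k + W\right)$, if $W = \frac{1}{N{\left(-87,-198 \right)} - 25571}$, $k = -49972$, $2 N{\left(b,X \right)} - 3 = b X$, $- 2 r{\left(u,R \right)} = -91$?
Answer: $\frac{11372287289199}{33913} \approx 3.3534 \cdot 10^{8}$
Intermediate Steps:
$r{\left(u,R \right)} = \frac{91}{2}$ ($r{\left(u,R \right)} = \left(- \frac{1}{2}\right) \left(-91\right) = \frac{91}{2}$)
$N{\left(b,X \right)} = \frac{3}{2} + \frac{X b}{2}$ ($N{\left(b,X \right)} = \frac{3}{2} + \frac{b X}{2} = \frac{3}{2} + \frac{X b}{2}$)
$W = - \frac{2}{33913}$ ($W = \frac{1}{\left(\frac{3}{2} + \frac{1}{2} \left(-198\right) \left(-87\right)\right) - 25571} = \frac{1}{\left(\frac{3}{2} + 8613\right) - 25571} = \frac{1}{\frac{17229}{2} - 25571} = \frac{1}{- \frac{33913}{2}} = - \frac{2}{33913} \approx -5.8974 \cdot 10^{-5}$)
$\left(r{\left(-189,-158 \right)} - 6756\right) \left(k + W\right) = \left(\frac{91}{2} - 6756\right) \left(-49972 - \frac{2}{33913}\right) = \left(- \frac{13421}{2}\right) \left(- \frac{1694700438}{33913}\right) = \frac{11372287289199}{33913}$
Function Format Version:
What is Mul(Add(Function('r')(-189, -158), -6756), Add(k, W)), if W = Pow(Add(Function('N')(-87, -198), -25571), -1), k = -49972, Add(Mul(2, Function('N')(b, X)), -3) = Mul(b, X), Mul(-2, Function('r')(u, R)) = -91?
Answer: Rational(11372287289199, 33913) ≈ 3.3534e+8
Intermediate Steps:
Function('r')(u, R) = Rational(91, 2) (Function('r')(u, R) = Mul(Rational(-1, 2), -91) = Rational(91, 2))
Function('N')(b, X) = Add(Rational(3, 2), Mul(Rational(1, 2), X, b)) (Function('N')(b, X) = Add(Rational(3, 2), Mul(Rational(1, 2), Mul(b, X))) = Add(Rational(3, 2), Mul(Rational(1, 2), Mul(X, b))) = Add(Rational(3, 2), Mul(Rational(1, 2), X, b)))
W = Rational(-2, 33913) (W = Pow(Add(Add(Rational(3, 2), Mul(Rational(1, 2), -198, -87)), -25571), -1) = Pow(Add(Add(Rational(3, 2), 8613), -25571), -1) = Pow(Add(Rational(17229, 2), -25571), -1) = Pow(Rational(-33913, 2), -1) = Rational(-2, 33913) ≈ -5.8974e-5)
Mul(Add(Function('r')(-189, -158), -6756), Add(k, W)) = Mul(Add(Rational(91, 2), -6756), Add(-49972, Rational(-2, 33913))) = Mul(Rational(-13421, 2), Rational(-1694700438, 33913)) = Rational(11372287289199, 33913)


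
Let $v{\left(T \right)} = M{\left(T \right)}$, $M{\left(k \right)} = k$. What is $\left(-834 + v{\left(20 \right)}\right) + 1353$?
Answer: $539$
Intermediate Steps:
$v{\left(T \right)} = T$
$\left(-834 + v{\left(20 \right)}\right) + 1353 = \left(-834 + 20\right) + 1353 = -814 + 1353 = 539$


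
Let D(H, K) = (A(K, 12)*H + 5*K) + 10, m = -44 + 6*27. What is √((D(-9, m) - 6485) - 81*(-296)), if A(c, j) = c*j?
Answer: √5347 ≈ 73.123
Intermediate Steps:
m = 118 (m = -44 + 162 = 118)
D(H, K) = 10 + 5*K + 12*H*K (D(H, K) = ((K*12)*H + 5*K) + 10 = ((12*K)*H + 5*K) + 10 = (12*H*K + 5*K) + 10 = (5*K + 12*H*K) + 10 = 10 + 5*K + 12*H*K)
√((D(-9, m) - 6485) - 81*(-296)) = √(((10 + 5*118 + 12*(-9)*118) - 6485) - 81*(-296)) = √(((10 + 590 - 12744) - 6485) + 23976) = √((-12144 - 6485) + 23976) = √(-18629 + 23976) = √5347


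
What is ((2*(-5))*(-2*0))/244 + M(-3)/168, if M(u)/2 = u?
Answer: -1/28 ≈ -0.035714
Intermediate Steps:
M(u) = 2*u
((2*(-5))*(-2*0))/244 + M(-3)/168 = ((2*(-5))*(-2*0))/244 + (2*(-3))/168 = -10*0*(1/244) - 6*1/168 = 0*(1/244) - 1/28 = 0 - 1/28 = -1/28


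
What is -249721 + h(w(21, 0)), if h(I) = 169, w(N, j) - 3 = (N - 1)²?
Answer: -249552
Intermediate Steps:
w(N, j) = 3 + (-1 + N)² (w(N, j) = 3 + (N - 1)² = 3 + (-1 + N)²)
-249721 + h(w(21, 0)) = -249721 + 169 = -249552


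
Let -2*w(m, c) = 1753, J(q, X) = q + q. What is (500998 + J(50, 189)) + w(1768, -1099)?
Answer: 1000443/2 ≈ 5.0022e+5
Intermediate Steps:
J(q, X) = 2*q
w(m, c) = -1753/2 (w(m, c) = -1/2*1753 = -1753/2)
(500998 + J(50, 189)) + w(1768, -1099) = (500998 + 2*50) - 1753/2 = (500998 + 100) - 1753/2 = 501098 - 1753/2 = 1000443/2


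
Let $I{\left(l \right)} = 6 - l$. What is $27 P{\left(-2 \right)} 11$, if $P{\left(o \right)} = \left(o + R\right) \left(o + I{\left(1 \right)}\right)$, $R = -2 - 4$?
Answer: $-7128$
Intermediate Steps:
$R = -6$ ($R = -2 - 4 = -6$)
$P{\left(o \right)} = \left(-6 + o\right) \left(5 + o\right)$ ($P{\left(o \right)} = \left(o - 6\right) \left(o + \left(6 - 1\right)\right) = \left(-6 + o\right) \left(o + \left(6 - 1\right)\right) = \left(-6 + o\right) \left(o + 5\right) = \left(-6 + o\right) \left(5 + o\right)$)
$27 P{\left(-2 \right)} 11 = 27 \left(-30 + \left(-2\right)^{2} - -2\right) 11 = 27 \left(-30 + 4 + 2\right) 11 = 27 \left(-24\right) 11 = \left(-648\right) 11 = -7128$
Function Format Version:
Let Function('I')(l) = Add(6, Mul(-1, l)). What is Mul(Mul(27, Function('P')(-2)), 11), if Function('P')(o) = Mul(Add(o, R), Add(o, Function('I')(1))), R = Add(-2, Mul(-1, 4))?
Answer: -7128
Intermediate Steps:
R = -6 (R = Add(-2, -4) = -6)
Function('P')(o) = Mul(Add(-6, o), Add(5, o)) (Function('P')(o) = Mul(Add(o, -6), Add(o, Add(6, Mul(-1, 1)))) = Mul(Add(-6, o), Add(o, Add(6, -1))) = Mul(Add(-6, o), Add(o, 5)) = Mul(Add(-6, o), Add(5, o)))
Mul(Mul(27, Function('P')(-2)), 11) = Mul(Mul(27, Add(-30, Pow(-2, 2), Mul(-1, -2))), 11) = Mul(Mul(27, Add(-30, 4, 2)), 11) = Mul(Mul(27, -24), 11) = Mul(-648, 11) = -7128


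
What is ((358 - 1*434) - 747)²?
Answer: 677329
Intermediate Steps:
((358 - 1*434) - 747)² = ((358 - 434) - 747)² = (-76 - 747)² = (-823)² = 677329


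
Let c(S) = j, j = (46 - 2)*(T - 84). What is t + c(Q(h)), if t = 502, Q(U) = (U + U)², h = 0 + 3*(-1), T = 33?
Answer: -1742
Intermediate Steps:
h = -3 (h = 0 - 3 = -3)
Q(U) = 4*U² (Q(U) = (2*U)² = 4*U²)
j = -2244 (j = (46 - 2)*(33 - 84) = 44*(-51) = -2244)
c(S) = -2244
t + c(Q(h)) = 502 - 2244 = -1742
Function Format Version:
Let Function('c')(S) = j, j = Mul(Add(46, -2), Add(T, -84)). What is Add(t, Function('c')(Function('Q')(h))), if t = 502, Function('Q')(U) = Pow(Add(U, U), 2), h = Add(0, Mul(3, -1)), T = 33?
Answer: -1742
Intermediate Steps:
h = -3 (h = Add(0, -3) = -3)
Function('Q')(U) = Mul(4, Pow(U, 2)) (Function('Q')(U) = Pow(Mul(2, U), 2) = Mul(4, Pow(U, 2)))
j = -2244 (j = Mul(Add(46, -2), Add(33, -84)) = Mul(44, -51) = -2244)
Function('c')(S) = -2244
Add(t, Function('c')(Function('Q')(h))) = Add(502, -2244) = -1742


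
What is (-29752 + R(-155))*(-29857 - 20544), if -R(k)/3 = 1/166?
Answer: 248922222835/166 ≈ 1.4995e+9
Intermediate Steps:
R(k) = -3/166
(-29752 + R(-155))*(-29857 - 20544) = (-29752 - 3/166)*(-29857 - 20544) = -4938835/166*(-50401) = 248922222835/166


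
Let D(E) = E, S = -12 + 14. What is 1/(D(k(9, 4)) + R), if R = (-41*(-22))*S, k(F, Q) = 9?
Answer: 1/1813 ≈ 0.00055157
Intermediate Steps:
S = 2
R = 1804 (R = -41*(-22)*2 = 902*2 = 1804)
1/(D(k(9, 4)) + R) = 1/(9 + 1804) = 1/1813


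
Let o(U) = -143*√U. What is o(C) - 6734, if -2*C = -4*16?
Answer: -6734 - 572*√2 ≈ -7542.9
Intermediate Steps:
C = 32 (C = -(-2)*16 = -½*(-64) = 32)
o(C) - 6734 = -572*√2 - 6734 = -6734 - 572*√2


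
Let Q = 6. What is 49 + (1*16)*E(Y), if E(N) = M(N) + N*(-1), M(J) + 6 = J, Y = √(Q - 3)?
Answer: -47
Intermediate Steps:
Y = √3 (Y = √(6 - 3) = √3 ≈ 1.7320)
M(J) = -6 + J
E(N) = -6 (E(N) = (-6 + N) + N*(-1) = (-6 + N) - N = -6)
49 + (1*16)*E(Y) = 49 + (1*16)*(-6) = 49 + 16*(-6) = 49 - 96 = -47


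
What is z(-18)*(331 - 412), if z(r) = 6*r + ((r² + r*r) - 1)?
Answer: -43659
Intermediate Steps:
z(r) = -1 + 2*r² + 6*r (z(r) = 6*r + ((r² + r²) - 1) = 6*r + (2*r² - 1) = 6*r + (-1 + 2*r²) = -1 + 2*r² + 6*r)
z(-18)*(331 - 412) = (-1 + 2*(-18)² + 6*(-18))*(331 - 412) = (-1 + 2*324 - 108)*(-81) = (-1 + 648 - 108)*(-81) = 539*(-81) = -43659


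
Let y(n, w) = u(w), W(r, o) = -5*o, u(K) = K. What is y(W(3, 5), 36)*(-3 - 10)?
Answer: -468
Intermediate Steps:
y(n, w) = w
y(W(3, 5), 36)*(-3 - 10) = 36*(-3 - 10) = 36*(-13) = -468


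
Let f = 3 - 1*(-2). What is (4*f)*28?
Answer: 560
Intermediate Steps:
f = 5 (f = 3 + 2 = 5)
(4*f)*28 = (4*5)*28 = 20*28 = 560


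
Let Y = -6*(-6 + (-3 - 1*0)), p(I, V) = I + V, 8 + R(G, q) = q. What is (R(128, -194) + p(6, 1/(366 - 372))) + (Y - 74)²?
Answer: 1223/6 ≈ 203.83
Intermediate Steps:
R(G, q) = -8 + q
Y = 54 (Y = -6*(-6 + (-3 + 0)) = -6*(-6 - 3) = -6*(-9) = 54)
(R(128, -194) + p(6, 1/(366 - 372))) + (Y - 74)² = ((-8 - 194) + (6 + 1/(366 - 372))) + (54 - 74)² = (-202 + (6 + 1/(-6))) + (-20)² = (-202 + (6 - ⅙)) + 400 = (-202 + 35/6) + 400 = -1177/6 + 400 = 1223/6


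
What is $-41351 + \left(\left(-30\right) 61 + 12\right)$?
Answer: $-43169$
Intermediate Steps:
$-41351 + \left(\left(-30\right) 61 + 12\right) = -41351 + \left(-1830 + 12\right) = -41351 - 1818 = -43169$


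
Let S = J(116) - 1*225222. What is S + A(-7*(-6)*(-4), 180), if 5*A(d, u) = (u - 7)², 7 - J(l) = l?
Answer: -1096726/5 ≈ -2.1935e+5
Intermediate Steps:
J(l) = 7 - l
A(d, u) = (-7 + u)²/5 (A(d, u) = (u - 7)²/5 = (-7 + u)²/5)
S = -225331 (S = (7 - 1*116) - 1*225222 = (7 - 116) - 225222 = -109 - 225222 = -225331)
S + A(-7*(-6)*(-4), 180) = -225331 + (-7 + 180)²/5 = -225331 + (⅕)*173² = -225331 + (⅕)*29929 = -225331 + 29929/5 = -1096726/5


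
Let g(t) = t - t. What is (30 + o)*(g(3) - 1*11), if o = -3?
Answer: -297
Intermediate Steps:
g(t) = 0
(30 + o)*(g(3) - 1*11) = (30 - 3)*(0 - 1*11) = 27*(0 - 11) = 27*(-11) = -297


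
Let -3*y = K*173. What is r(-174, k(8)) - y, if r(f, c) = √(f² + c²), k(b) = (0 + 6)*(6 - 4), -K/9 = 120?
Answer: -62280 + 78*√5 ≈ -62106.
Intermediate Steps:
K = -1080 (K = -9*120 = -1080)
k(b) = 12 (k(b) = 6*2 = 12)
y = 62280 (y = -(-360)*173 = -⅓*(-186840) = 62280)
r(f, c) = √(c² + f²)
r(-174, k(8)) - y = √(12² + (-174)²) - 1*62280 = √(144 + 30276) - 62280 = √30420 - 62280 = 78*√5 - 62280 = -62280 + 78*√5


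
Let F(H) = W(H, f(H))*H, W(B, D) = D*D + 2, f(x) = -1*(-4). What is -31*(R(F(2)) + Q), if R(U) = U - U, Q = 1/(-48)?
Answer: 31/48 ≈ 0.64583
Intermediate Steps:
f(x) = 4
W(B, D) = 2 + D² (W(B, D) = D² + 2 = 2 + D²)
F(H) = 18*H (F(H) = (2 + 4²)*H = (2 + 16)*H = 18*H)
Q = -1/48 ≈ -0.020833
R(U) = 0
-31*(R(F(2)) + Q) = -31*(0 - 1/48) = -31*(-1/48) = 31/48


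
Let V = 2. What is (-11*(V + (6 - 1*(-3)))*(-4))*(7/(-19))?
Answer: -3388/19 ≈ -178.32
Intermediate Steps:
(-11*(V + (6 - 1*(-3)))*(-4))*(7/(-19)) = (-11*(2 + (6 - 1*(-3)))*(-4))*(7/(-19)) = (-11*(2 + (6 + 3))*(-4))*(7*(-1/19)) = -11*(2 + 9)*(-4)*(-7/19) = -121*(-4)*(-7/19) = -11*(-44)*(-7/19) = 484*(-7/19) = -3388/19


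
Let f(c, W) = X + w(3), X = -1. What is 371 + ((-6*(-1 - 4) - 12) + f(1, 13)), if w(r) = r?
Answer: 391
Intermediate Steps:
f(c, W) = 2 (f(c, W) = -1 + 3 = 2)
371 + ((-6*(-1 - 4) - 12) + f(1, 13)) = 371 + ((-6*(-1 - 4) - 12) + 2) = 371 + ((-6*(-5) - 12) + 2) = 371 + ((30 - 12) + 2) = 371 + (18 + 2) = 371 + 20 = 391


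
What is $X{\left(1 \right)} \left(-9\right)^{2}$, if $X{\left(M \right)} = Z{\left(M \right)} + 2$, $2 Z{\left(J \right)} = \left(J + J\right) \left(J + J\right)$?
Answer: $324$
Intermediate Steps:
$Z{\left(J \right)} = 2 J^{2}$ ($Z{\left(J \right)} = \frac{\left(J + J\right) \left(J + J\right)}{2} = \frac{2 J 2 J}{2} = \frac{4 J^{2}}{2} = 2 J^{2}$)
$X{\left(M \right)} = 2 + 2 M^{2}$ ($X{\left(M \right)} = 2 M^{2} + 2 = 2 + 2 M^{2}$)
$X{\left(1 \right)} \left(-9\right)^{2} = \left(2 + 2 \cdot 1^{2}\right) \left(-9\right)^{2} = \left(2 + 2 \cdot 1\right) 81 = \left(2 + 2\right) 81 = 4 \cdot 81 = 324$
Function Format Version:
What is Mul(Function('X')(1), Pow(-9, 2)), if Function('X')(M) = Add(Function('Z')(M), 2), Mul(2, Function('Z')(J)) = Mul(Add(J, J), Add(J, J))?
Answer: 324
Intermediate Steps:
Function('Z')(J) = Mul(2, Pow(J, 2)) (Function('Z')(J) = Mul(Rational(1, 2), Mul(Add(J, J), Add(J, J))) = Mul(Rational(1, 2), Mul(Mul(2, J), Mul(2, J))) = Mul(Rational(1, 2), Mul(4, Pow(J, 2))) = Mul(2, Pow(J, 2)))
Function('X')(M) = Add(2, Mul(2, Pow(M, 2))) (Function('X')(M) = Add(Mul(2, Pow(M, 2)), 2) = Add(2, Mul(2, Pow(M, 2))))
Mul(Function('X')(1), Pow(-9, 2)) = Mul(Add(2, Mul(2, Pow(1, 2))), Pow(-9, 2)) = Mul(Add(2, Mul(2, 1)), 81) = Mul(Add(2, 2), 81) = Mul(4, 81) = 324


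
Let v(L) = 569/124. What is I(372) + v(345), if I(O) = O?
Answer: 46697/124 ≈ 376.59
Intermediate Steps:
v(L) = 569/124 (v(L) = 569*(1/124) = 569/124)
I(372) + v(345) = 372 + 569/124 = 46697/124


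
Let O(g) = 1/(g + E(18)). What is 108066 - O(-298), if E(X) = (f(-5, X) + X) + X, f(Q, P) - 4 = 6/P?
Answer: 83535021/773 ≈ 1.0807e+5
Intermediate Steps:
f(Q, P) = 4 + 6/P
E(X) = 4 + 2*X + 6/X (E(X) = ((4 + 6/X) + X) + X = (4 + X + 6/X) + X = 4 + 2*X + 6/X)
O(g) = 1/(121/3 + g) (O(g) = 1/(g + (4 + 2*18 + 6/18)) = 1/(g + (4 + 36 + 6*(1/18))) = 1/(g + (4 + 36 + ⅓)) = 1/(g + 121/3) = 1/(121/3 + g))
108066 - O(-298) = 108066 - 3/(121 + 3*(-298)) = 108066 - 3/(121 - 894) = 108066 - 3/(-773) = 108066 - 3*(-1)/773 = 108066 - 1*(-3/773) = 108066 + 3/773 = 83535021/773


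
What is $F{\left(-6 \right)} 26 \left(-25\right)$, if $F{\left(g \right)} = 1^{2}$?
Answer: $-650$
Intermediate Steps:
$F{\left(g \right)} = 1$
$F{\left(-6 \right)} 26 \left(-25\right) = 1 \cdot 26 \left(-25\right) = 26 \left(-25\right) = -650$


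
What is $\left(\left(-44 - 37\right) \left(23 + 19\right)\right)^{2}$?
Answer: $11573604$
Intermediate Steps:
$\left(\left(-44 - 37\right) \left(23 + 19\right)\right)^{2} = \left(\left(-81\right) 42\right)^{2} = \left(-3402\right)^{2} = 11573604$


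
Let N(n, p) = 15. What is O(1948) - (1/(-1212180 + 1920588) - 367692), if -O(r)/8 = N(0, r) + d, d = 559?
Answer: 257222944799/708408 ≈ 3.6310e+5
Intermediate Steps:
O(r) = -4592 (O(r) = -8*(15 + 559) = -8*574 = -4592)
O(1948) - (1/(-1212180 + 1920588) - 367692) = -4592 - (1/(-1212180 + 1920588) - 367692) = -4592 - (1/708408 - 367692) = -4592 - 1*(-260475954335/708408) = -4592 + 260475954335/708408 = 257222944799/708408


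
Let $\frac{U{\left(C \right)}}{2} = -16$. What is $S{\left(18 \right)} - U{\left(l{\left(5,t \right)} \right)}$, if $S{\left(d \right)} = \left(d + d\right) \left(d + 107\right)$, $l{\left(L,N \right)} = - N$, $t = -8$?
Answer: $4532$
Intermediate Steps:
$S{\left(d \right)} = 2 d \left(107 + d\right)$
$U{\left(C \right)} = -32$ ($U{\left(C \right)} = 2 \left(-16\right) = -32$)
$S{\left(18 \right)} - U{\left(l{\left(5,t \right)} \right)} = 2 \cdot 18 \left(107 + 18\right) - -32 = 2 \cdot 18 \cdot 125 + 32 = 4500 + 32 = 4532$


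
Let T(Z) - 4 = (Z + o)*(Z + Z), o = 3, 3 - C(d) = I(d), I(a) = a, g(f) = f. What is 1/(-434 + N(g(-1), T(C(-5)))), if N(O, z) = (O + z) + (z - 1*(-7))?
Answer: -1/68 ≈ -0.014706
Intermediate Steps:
C(d) = 3 - d
T(Z) = 4 + 2*Z*(3 + Z) (T(Z) = 4 + (Z + 3)*(Z + Z) = 4 + (3 + Z)*(2*Z) = 4 + 2*Z*(3 + Z))
N(O, z) = 7 + O + 2*z (N(O, z) = (O + z) + (z + 7) = (O + z) + (7 + z) = 7 + O + 2*z)
1/(-434 + N(g(-1), T(C(-5)))) = 1/(-434 + (7 - 1 + 2*(4 + 2*(3 - 1*(-5))² + 6*(3 - 1*(-5))))) = 1/(-434 + (7 - 1 + 2*(4 + 2*(3 + 5)² + 6*(3 + 5)))) = 1/(-434 + (7 - 1 + 2*(4 + 2*8² + 6*8))) = 1/(-434 + (7 - 1 + 2*(4 + 2*64 + 48))) = 1/(-434 + (7 - 1 + 2*(4 + 128 + 48))) = 1/(-434 + (7 - 1 + 2*180)) = 1/(-434 + (7 - 1 + 360)) = 1/(-434 + 366) = 1/(-68) = -1/68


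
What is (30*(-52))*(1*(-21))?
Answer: 32760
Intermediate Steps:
(30*(-52))*(1*(-21)) = -1560*(-21) = 32760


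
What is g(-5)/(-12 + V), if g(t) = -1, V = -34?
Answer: 1/46 ≈ 0.021739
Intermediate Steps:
g(-5)/(-12 + V) = -1/(-12 - 34) = -1/(-46) = -1/46*(-1) = 1/46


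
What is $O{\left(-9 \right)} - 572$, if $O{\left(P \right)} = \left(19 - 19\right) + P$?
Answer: $-581$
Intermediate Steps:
$O{\left(P \right)} = P$ ($O{\left(P \right)} = 0 + P = P$)
$O{\left(-9 \right)} - 572 = -9 - 572 = -581$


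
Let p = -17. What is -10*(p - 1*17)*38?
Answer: 12920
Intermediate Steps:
-10*(p - 1*17)*38 = -10*(-17 - 1*17)*38 = -10*(-17 - 17)*38 = -10*(-34)*38 = 340*38 = 12920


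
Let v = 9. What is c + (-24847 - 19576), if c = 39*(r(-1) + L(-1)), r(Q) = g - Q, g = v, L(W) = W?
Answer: -44072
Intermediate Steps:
g = 9
r(Q) = 9 - Q
c = 351 (c = 39*((9 - 1*(-1)) - 1) = 39*((9 + 1) - 1) = 39*(10 - 1) = 39*9 = 351)
c + (-24847 - 19576) = 351 + (-24847 - 19576) = 351 - 44423 = -44072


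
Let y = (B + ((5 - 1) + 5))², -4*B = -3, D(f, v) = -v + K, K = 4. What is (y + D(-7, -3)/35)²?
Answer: 58079641/6400 ≈ 9074.9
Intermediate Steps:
D(f, v) = 4 - v (D(f, v) = -v + 4 = 4 - v)
B = ¾ (B = -¼*(-3) = ¾ ≈ 0.75000)
y = 1521/16 (y = (¾ + ((5 - 1) + 5))² = (¾ + (4 + 5))² = (¾ + 9)² = (39/4)² = 1521/16 ≈ 95.063)
(y + D(-7, -3)/35)² = (1521/16 + (4 - 1*(-3))/35)² = (1521/16 + (4 + 3)*(1/35))² = (1521/16 + 7*(1/35))² = (1521/16 + ⅕)² = (7621/80)² = 58079641/6400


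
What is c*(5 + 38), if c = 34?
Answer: 1462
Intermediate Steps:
c*(5 + 38) = 34*(5 + 38) = 34*43 = 1462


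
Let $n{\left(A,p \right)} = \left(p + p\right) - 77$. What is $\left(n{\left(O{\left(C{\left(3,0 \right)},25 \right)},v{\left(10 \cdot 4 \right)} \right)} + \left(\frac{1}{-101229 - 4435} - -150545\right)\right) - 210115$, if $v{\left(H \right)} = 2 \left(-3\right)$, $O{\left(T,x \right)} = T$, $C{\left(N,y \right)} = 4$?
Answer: $- \frac{6303808577}{105664} \approx -59659.0$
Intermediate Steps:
$v{\left(H \right)} = -6$
$n{\left(A,p \right)} = -77 + 2 p$ ($n{\left(A,p \right)} = 2 p - 77 = -77 + 2 p$)
$\left(n{\left(O{\left(C{\left(3,0 \right)},25 \right)},v{\left(10 \cdot 4 \right)} \right)} + \left(\frac{1}{-101229 - 4435} - -150545\right)\right) - 210115 = \left(\left(-77 + 2 \left(-6\right)\right) + \left(\frac{1}{-101229 - 4435} - -150545\right)\right) - 210115 = \left(\left(-77 - 12\right) + \left(\frac{1}{-105664} + 150545\right)\right) - 210115 = \left(-89 + \left(- \frac{1}{105664} + 150545\right)\right) - 210115 = \left(-89 + \frac{15907186879}{105664}\right) - 210115 = \frac{15897782783}{105664} - 210115 = - \frac{6303808577}{105664}$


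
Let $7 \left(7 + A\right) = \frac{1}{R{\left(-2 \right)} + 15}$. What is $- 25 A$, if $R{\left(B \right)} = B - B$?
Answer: $\frac{3670}{21} \approx 174.76$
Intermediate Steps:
$R{\left(B \right)} = 0$
$A = - \frac{734}{105}$ ($A = -7 + \frac{1}{7 \left(0 + 15\right)} = -7 + \frac{1}{7 \cdot 15} = -7 + \frac{1}{7} \cdot \frac{1}{15} = -7 + \frac{1}{105} = - \frac{734}{105} \approx -6.9905$)
$- 25 A = \left(-25\right) \left(- \frac{734}{105}\right) = \frac{3670}{21}$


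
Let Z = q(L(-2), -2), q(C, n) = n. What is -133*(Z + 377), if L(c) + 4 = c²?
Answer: -49875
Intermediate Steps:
L(c) = -4 + c²
Z = -2
-133*(Z + 377) = -133*(-2 + 377) = -133*375 = -49875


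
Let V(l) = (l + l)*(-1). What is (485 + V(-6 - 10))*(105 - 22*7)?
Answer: -25333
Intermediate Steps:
V(l) = -2*l (V(l) = (2*l)*(-1) = -2*l)
(485 + V(-6 - 10))*(105 - 22*7) = (485 - 2*(-6 - 10))*(105 - 22*7) = (485 - 2*(-16))*(105 - 154) = (485 + 32)*(-49) = 517*(-49) = -25333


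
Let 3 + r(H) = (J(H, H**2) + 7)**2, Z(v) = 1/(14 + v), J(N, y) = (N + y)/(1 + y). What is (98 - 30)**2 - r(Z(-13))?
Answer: 4563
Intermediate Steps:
J(N, y) = (N + y)/(1 + y)
r(H) = -3 + (7 + (H + H**2)/(1 + H**2))**2 (r(H) = -3 + ((H + H**2)/(1 + H**2) + 7)**2 = -3 + (7 + (H + H**2)/(1 + H**2))**2)
(98 - 30)**2 - r(Z(-13)) = (98 - 30)**2 - (-3 + (7 + 1/(14 - 13) + 8*(1/(14 - 13))**2)**2/(1 + (1/(14 - 13))**2)**2) = 68**2 - (-3 + (7 + 1/1 + 8*(1/1)**2)**2/(1 + (1/1)**2)**2) = 4624 - (-3 + (7 + 1 + 8*1**2)**2/(1 + 1**2)**2) = 4624 - (-3 + (7 + 1 + 8*1)**2/(1 + 1)**2) = 4624 - (-3 + (7 + 1 + 8)**2/2**2) = 4624 - (-3 + (1/4)*16**2) = 4624 - (-3 + (1/4)*256) = 4624 - (-3 + 64) = 4624 - 1*61 = 4624 - 61 = 4563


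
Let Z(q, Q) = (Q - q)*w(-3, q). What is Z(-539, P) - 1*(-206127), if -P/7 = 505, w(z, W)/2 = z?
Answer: 224103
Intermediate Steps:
w(z, W) = 2*z
P = -3535 (P = -7*505 = -3535)
Z(q, Q) = -6*Q + 6*q (Z(q, Q) = (Q - q)*(2*(-3)) = (Q - q)*(-6) = -6*Q + 6*q)
Z(-539, P) - 1*(-206127) = (-6*(-3535) + 6*(-539)) - 1*(-206127) = (21210 - 3234) + 206127 = 17976 + 206127 = 224103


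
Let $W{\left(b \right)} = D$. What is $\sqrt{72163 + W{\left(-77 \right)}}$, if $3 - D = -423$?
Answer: $\sqrt{72589} \approx 269.42$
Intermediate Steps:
$D = 426$ ($D = 3 - -423 = 3 + 423 = 426$)
$W{\left(b \right)} = 426$
$\sqrt{72163 + W{\left(-77 \right)}} = \sqrt{72163 + 426} = \sqrt{72589}$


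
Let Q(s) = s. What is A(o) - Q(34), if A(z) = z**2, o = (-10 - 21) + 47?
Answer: 222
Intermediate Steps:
o = 16 (o = -31 + 47 = 16)
A(o) - Q(34) = 16**2 - 1*34 = 256 - 34 = 222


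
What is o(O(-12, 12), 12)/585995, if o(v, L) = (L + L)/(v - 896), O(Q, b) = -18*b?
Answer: -3/81453305 ≈ -3.6831e-8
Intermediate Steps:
o(v, L) = 2*L/(-896 + v) (o(v, L) = (2*L)/(-896 + v) = 2*L/(-896 + v))
o(O(-12, 12), 12)/585995 = (2*12/(-896 - 18*12))/585995 = (2*12/(-896 - 216))*(1/585995) = (2*12/(-1112))*(1/585995) = (2*12*(-1/1112))*(1/585995) = -3/139*1/585995 = -3/81453305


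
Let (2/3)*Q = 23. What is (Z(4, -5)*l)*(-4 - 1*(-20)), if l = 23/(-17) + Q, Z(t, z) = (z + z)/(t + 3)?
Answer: -12880/17 ≈ -757.65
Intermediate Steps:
Q = 69/2 (Q = (3/2)*23 = 69/2 ≈ 34.500)
Z(t, z) = 2*z/(3 + t) (Z(t, z) = (2*z)/(3 + t) = 2*z/(3 + t))
l = 1127/34 (l = 23/(-17) + 69/2 = 23*(-1/17) + 69/2 = -23/17 + 69/2 = 1127/34 ≈ 33.147)
(Z(4, -5)*l)*(-4 - 1*(-20)) = ((2*(-5)/(3 + 4))*(1127/34))*(-4 - 1*(-20)) = ((2*(-5)/7)*(1127/34))*(-4 + 20) = ((2*(-5)*(1/7))*(1127/34))*16 = -10/7*1127/34*16 = -805/17*16 = -12880/17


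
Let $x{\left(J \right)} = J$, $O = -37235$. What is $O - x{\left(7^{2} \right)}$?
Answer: $-37284$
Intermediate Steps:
$O - x{\left(7^{2} \right)} = -37235 - 7^{2} = -37235 - 49 = -37284$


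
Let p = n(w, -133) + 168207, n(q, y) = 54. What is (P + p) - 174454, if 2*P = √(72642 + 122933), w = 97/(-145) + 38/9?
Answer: -6193 + 5*√7823/2 ≈ -5971.9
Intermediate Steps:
w = 4637/1305 (w = 97*(-1/145) + 38*(⅑) = -97/145 + 38/9 = 4637/1305 ≈ 3.5533)
P = 5*√7823/2 (P = √(72642 + 122933)/2 = √195575/2 = (5*√7823)/2 = 5*√7823/2 ≈ 221.12)
p = 168261 (p = 54 + 168207 = 168261)
(P + p) - 174454 = (5*√7823/2 + 168261) - 174454 = (168261 + 5*√7823/2) - 174454 = -6193 + 5*√7823/2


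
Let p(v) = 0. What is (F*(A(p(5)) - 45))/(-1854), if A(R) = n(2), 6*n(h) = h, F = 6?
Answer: 134/927 ≈ 0.14455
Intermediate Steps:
n(h) = h/6
A(R) = ⅓ (A(R) = (⅙)*2 = ⅓)
(F*(A(p(5)) - 45))/(-1854) = (6*(⅓ - 45))/(-1854) = (6*(-134/3))*(-1/1854) = -268*(-1/1854) = 134/927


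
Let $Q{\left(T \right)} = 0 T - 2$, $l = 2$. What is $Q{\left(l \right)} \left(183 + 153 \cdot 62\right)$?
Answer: $-19338$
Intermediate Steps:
$Q{\left(T \right)} = -2$ ($Q{\left(T \right)} = 0 - 2 = -2$)
$Q{\left(l \right)} \left(183 + 153 \cdot 62\right) = - 2 \left(183 + 153 \cdot 62\right) = - 2 \left(183 + 9486\right) = \left(-2\right) 9669 = -19338$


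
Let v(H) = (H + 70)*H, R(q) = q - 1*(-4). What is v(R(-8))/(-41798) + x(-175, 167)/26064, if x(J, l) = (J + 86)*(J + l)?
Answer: 2290067/68088942 ≈ 0.033633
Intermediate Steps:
x(J, l) = (86 + J)*(J + l)
R(q) = 4 + q (R(q) = q + 4 = 4 + q)
v(H) = H*(70 + H) (v(H) = (70 + H)*H = H*(70 + H))
v(R(-8))/(-41798) + x(-175, 167)/26064 = ((4 - 8)*(70 + (4 - 8)))/(-41798) + ((-175)² + 86*(-175) + 86*167 - 175*167)/26064 = -4*(70 - 4)*(-1/41798) + (30625 - 15050 + 14362 - 29225)*(1/26064) = -4*66*(-1/41798) + 712*(1/26064) = -264*(-1/41798) + 89/3258 = 132/20899 + 89/3258 = 2290067/68088942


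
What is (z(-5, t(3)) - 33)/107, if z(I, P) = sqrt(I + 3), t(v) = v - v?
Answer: -33/107 + I*sqrt(2)/107 ≈ -0.30841 + 0.013217*I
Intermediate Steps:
t(v) = 0
z(I, P) = sqrt(3 + I)
(z(-5, t(3)) - 33)/107 = (sqrt(3 - 5) - 33)/107 = (sqrt(-2) - 33)*(1/107) = (I*sqrt(2) - 33)*(1/107) = (-33 + I*sqrt(2))*(1/107) = -33/107 + I*sqrt(2)/107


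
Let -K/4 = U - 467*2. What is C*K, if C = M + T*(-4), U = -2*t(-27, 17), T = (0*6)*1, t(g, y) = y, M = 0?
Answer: 0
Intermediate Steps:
T = 0 (T = 0*1 = 0)
U = -34 (U = -2*17 = -34)
C = 0 (C = 0 + 0*(-4) = 0 + 0 = 0)
K = 3872 (K = -4*(-34 - 467*2) = -4*(-34 - 1*934) = -4*(-34 - 934) = -4*(-968) = 3872)
C*K = 0*3872 = 0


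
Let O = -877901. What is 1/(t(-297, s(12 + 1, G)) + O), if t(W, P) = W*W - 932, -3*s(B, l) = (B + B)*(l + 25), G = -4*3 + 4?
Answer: -1/790624 ≈ -1.2648e-6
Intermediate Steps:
G = -8 (G = -12 + 4 = -8)
s(B, l) = -2*B*(25 + l)/3 (s(B, l) = -(B + B)*(l + 25)/3 = -2*B*(25 + l)/3)
t(W, P) = -932 + W² (t(W, P) = W² - 932 = -932 + W²)
1/(t(-297, s(12 + 1, G)) + O) = 1/((-932 + (-297)²) - 877901) = 1/((-932 + 88209) - 877901) = 1/(87277 - 877901) = 1/(-790624) = -1/790624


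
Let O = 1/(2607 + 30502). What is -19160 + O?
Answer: -634368439/33109 ≈ -19160.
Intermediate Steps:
O = 1/33109 ≈ 3.0203e-5
-19160 + O = -19160 + 1/33109 = -634368439/33109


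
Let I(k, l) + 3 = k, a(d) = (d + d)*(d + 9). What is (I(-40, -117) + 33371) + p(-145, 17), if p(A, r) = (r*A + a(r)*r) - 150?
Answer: 45741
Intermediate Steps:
a(d) = 2*d*(9 + d) (a(d) = (2*d)*(9 + d) = 2*d*(9 + d))
p(A, r) = -150 + A*r + 2*r²*(9 + r) (p(A, r) = (r*A + (2*r*(9 + r))*r) - 150 = (A*r + 2*r²*(9 + r)) - 150 = -150 + A*r + 2*r²*(9 + r))
I(k, l) = -3 + k
(I(-40, -117) + 33371) + p(-145, 17) = ((-3 - 40) + 33371) + (-150 - 145*17 + 2*17²*(9 + 17)) = (-43 + 33371) + (-150 - 2465 + 2*289*26) = 33328 + (-150 - 2465 + 15028) = 33328 + 12413 = 45741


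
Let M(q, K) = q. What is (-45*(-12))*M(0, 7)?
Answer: 0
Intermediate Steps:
(-45*(-12))*M(0, 7) = -45*(-12)*0 = 540*0 = 0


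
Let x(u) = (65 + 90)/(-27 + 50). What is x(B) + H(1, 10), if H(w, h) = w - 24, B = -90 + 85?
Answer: -374/23 ≈ -16.261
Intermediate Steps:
B = -5
H(w, h) = -24 + w
x(u) = 155/23
x(B) + H(1, 10) = 155/23 + (-24 + 1) = 155/23 - 23 = -374/23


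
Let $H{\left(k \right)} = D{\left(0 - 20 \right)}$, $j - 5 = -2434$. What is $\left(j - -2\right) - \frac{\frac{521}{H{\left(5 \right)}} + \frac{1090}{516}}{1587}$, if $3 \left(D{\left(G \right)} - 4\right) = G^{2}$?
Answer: $- \frac{204707754949}{84345876} \approx -2427.0$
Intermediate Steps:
$j = -2429$ ($j = 5 - 2434 = -2429$)
$D{\left(G \right)} = 4 + \frac{G^{2}}{3}$
$H{\left(k \right)} = \frac{412}{3}$ ($H{\left(k \right)} = 4 + \frac{\left(0 - 20\right)^{2}}{3} = 4 + \frac{\left(-20\right)^{2}}{3} = 4 + \frac{1}{3} \cdot 400 = 4 + \frac{400}{3} = \frac{412}{3}$)
$\left(j - -2\right) - \frac{\frac{521}{H{\left(5 \right)}} + \frac{1090}{516}}{1587} = \left(-2429 - -2\right) - \frac{\frac{521}{\frac{412}{3}} + \frac{1090}{516}}{1587} = \left(-2429 + 2\right) - \left(521 \cdot \frac{3}{412} + 1090 \cdot \frac{1}{516}\right) \frac{1}{1587} = -2427 - \left(\frac{1563}{412} + \frac{545}{258}\right) \frac{1}{1587} = -2427 - \frac{313897}{53148} \cdot \frac{1}{1587} = -2427 - \frac{313897}{84345876} = - \frac{204707754949}{84345876}$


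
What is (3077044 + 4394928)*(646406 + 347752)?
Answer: 7428320739576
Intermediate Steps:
(3077044 + 4394928)*(646406 + 347752) = 7471972*994158 = 7428320739576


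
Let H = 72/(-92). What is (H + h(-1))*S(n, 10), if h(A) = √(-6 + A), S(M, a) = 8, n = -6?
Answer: -144/23 + 8*I*√7 ≈ -6.2609 + 21.166*I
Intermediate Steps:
H = -18/23 (H = 72*(-1/92) = -18/23 ≈ -0.78261)
(H + h(-1))*S(n, 10) = (-18/23 + √(-6 - 1))*8 = (-18/23 + √(-7))*8 = (-18/23 + I*√7)*8 = -144/23 + 8*I*√7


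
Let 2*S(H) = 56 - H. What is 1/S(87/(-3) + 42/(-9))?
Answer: 6/269 ≈ 0.022305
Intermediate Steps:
S(H) = 28 - H/2 (S(H) = (56 - H)/2 = 28 - H/2)
1/S(87/(-3) + 42/(-9)) = 1/(28 - (87/(-3) + 42/(-9))/2) = 1/(28 - (87*(-1/3) + 42*(-1/9))/2) = 1/(28 - (-29 - 14/3)/2) = 1/(28 - 1/2*(-101/3)) = 1/(28 + 101/6) = 1/(269/6) = 6/269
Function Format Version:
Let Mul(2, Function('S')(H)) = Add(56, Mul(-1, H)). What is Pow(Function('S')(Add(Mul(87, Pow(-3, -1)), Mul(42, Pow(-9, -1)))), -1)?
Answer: Rational(6, 269) ≈ 0.022305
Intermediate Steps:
Function('S')(H) = Add(28, Mul(Rational(-1, 2), H)) (Function('S')(H) = Mul(Rational(1, 2), Add(56, Mul(-1, H))) = Add(28, Mul(Rational(-1, 2), H)))
Pow(Function('S')(Add(Mul(87, Pow(-3, -1)), Mul(42, Pow(-9, -1)))), -1) = Pow(Add(28, Mul(Rational(-1, 2), Add(Mul(87, Pow(-3, -1)), Mul(42, Pow(-9, -1))))), -1) = Pow(Add(28, Mul(Rational(-1, 2), Add(Mul(87, Rational(-1, 3)), Mul(42, Rational(-1, 9))))), -1) = Pow(Add(28, Mul(Rational(-1, 2), Add(-29, Rational(-14, 3)))), -1) = Pow(Add(28, Mul(Rational(-1, 2), Rational(-101, 3))), -1) = Pow(Add(28, Rational(101, 6)), -1) = Pow(Rational(269, 6), -1) = Rational(6, 269)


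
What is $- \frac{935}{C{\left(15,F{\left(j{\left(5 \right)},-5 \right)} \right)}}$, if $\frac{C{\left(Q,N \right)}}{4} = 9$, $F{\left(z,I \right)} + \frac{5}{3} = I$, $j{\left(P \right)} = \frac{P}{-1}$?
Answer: $- \frac{935}{36} \approx -25.972$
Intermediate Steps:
$j{\left(P \right)} = - P$ ($j{\left(P \right)} = P \left(-1\right) = - P$)
$F{\left(z,I \right)} = - \frac{5}{3} + I$
$C{\left(Q,N \right)} = 36$ ($C{\left(Q,N \right)} = 4 \cdot 9 = 36$)
$- \frac{935}{C{\left(15,F{\left(j{\left(5 \right)},-5 \right)} \right)}} = - \frac{935}{36}$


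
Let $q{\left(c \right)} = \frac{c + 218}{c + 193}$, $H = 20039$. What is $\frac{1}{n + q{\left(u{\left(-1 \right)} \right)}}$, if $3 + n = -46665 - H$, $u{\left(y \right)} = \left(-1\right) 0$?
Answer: $- \frac{193}{12874233} \approx -1.4991 \cdot 10^{-5}$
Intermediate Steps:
$u{\left(y \right)} = 0$
$q{\left(c \right)} = \frac{218 + c}{193 + c}$
$n = -66707$ ($n = -3 - 66704 = -66707$)
$\frac{1}{n + q{\left(u{\left(-1 \right)} \right)}} = \frac{1}{-66707 + \frac{218 + 0}{193 + 0}} = \frac{1}{-66707 + \frac{1}{193} \cdot 218} = \frac{1}{-66707 + \frac{218}{193}} = \frac{1}{- \frac{12874233}{193}} = - \frac{193}{12874233}$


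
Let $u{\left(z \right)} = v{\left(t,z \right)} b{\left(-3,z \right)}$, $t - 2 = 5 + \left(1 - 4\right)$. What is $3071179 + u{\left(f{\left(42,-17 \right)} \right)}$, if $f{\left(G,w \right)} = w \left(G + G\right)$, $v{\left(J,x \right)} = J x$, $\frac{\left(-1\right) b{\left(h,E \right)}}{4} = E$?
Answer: $-29555765$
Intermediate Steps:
$b{\left(h,E \right)} = - 4 E$
$t = 4$ ($t = 2 + \left(5 + \left(1 - 4\right)\right) = 2 + \left(5 - 3\right) = 2 + 2 = 4$)
$f{\left(G,w \right)} = 2 G w$ ($f{\left(G,w \right)} = w 2 G = 2 G w$)
$u{\left(z \right)} = - 16 z^{2}$ ($u{\left(z \right)} = 4 z \left(- 4 z\right) = - 16 z^{2}$)
$3071179 + u{\left(f{\left(42,-17 \right)} \right)} = 3071179 - 16 \left(2 \cdot 42 \left(-17\right)\right)^{2} = 3071179 - 16 \left(-1428\right)^{2} = 3071179 - 32626944 = -29555765$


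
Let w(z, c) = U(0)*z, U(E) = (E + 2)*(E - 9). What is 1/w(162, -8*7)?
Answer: -1/2916 ≈ -0.00034294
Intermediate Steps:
U(E) = (-9 + E)*(2 + E) (U(E) = (2 + E)*(-9 + E) = (-9 + E)*(2 + E))
w(z, c) = -18*z (w(z, c) = (-18 + 0**2 - 7*0)*z = (-18 + 0 + 0)*z = -18*z)
1/w(162, -8*7) = 1/(-18*162) = 1/(-2916) = -1/2916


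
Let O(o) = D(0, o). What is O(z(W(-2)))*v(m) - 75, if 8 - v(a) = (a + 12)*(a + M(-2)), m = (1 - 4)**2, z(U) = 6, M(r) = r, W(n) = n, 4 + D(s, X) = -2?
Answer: 759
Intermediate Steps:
D(s, X) = -6 (D(s, X) = -4 - 2 = -6)
O(o) = -6
m = 9 (m = (-3)**2 = 9)
v(a) = 8 - (-2 + a)*(12 + a) (v(a) = 8 - (a + 12)*(a - 2) = 8 - (12 + a)*(-2 + a) = 8 - (-2 + a)*(12 + a))
O(z(W(-2)))*v(m) - 75 = -6*(32 - 1*9**2 - 10*9) - 75 = -6*(32 - 1*81 - 90) - 75 = -6*(32 - 81 - 90) - 75 = -6*(-139) - 75 = 834 - 75 = 759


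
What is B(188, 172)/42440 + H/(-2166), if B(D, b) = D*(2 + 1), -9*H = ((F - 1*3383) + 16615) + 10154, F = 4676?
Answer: 16693693/11490630 ≈ 1.4528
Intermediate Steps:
H = -3118 (H = -(((4676 - 1*3383) + 16615) + 10154)/9 = -(((4676 - 3383) + 16615) + 10154)/9 = -((1293 + 16615) + 10154)/9 = -(17908 + 10154)/9 = -⅑*28062 = -3118)
B(D, b) = 3*D (B(D, b) = D*3 = 3*D)
B(188, 172)/42440 + H/(-2166) = (3*188)/42440 - 3118/(-2166) = 564*(1/42440) - 3118*(-1/2166) = 141/10610 + 1559/1083 = 16693693/11490630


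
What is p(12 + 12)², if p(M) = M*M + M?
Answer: 360000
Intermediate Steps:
p(M) = M + M² (p(M) = M² + M = M + M²)
p(12 + 12)² = ((12 + 12)*(1 + (12 + 12)))² = (24*(1 + 24))² = (24*25)² = 600² = 360000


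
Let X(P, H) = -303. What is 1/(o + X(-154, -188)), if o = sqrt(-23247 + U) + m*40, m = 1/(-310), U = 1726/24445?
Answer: -7120999615/2704690334634 - 961*I*sqrt(13891389215105)/2704690334634 ≈ -0.0026328 - 0.0013243*I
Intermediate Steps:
U = 1726/24445 (U = 1726*(1/24445) = 1726/24445 ≈ 0.070607)
m = -1/310 ≈ -0.0032258
o = -4/31 + I*sqrt(13891389215105)/24445 (o = sqrt(-23247 + 1726/24445) - 1/310*40 = sqrt(-568271189/24445) - 4/31 = I*sqrt(13891389215105)/24445 - 4/31 = -4/31 + I*sqrt(13891389215105)/24445 ≈ -0.12903 + 152.47*I)
1/(o + X(-154, -188)) = 1/((-4/31 + I*sqrt(13891389215105)/24445) - 303) = 1/(-9397/31 + I*sqrt(13891389215105)/24445)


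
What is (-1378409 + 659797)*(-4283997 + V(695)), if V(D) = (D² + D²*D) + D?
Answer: -238508830447976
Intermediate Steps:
V(D) = D + D² + D³ (V(D) = (D² + D³) + D = D + D² + D³)
(-1378409 + 659797)*(-4283997 + V(695)) = (-1378409 + 659797)*(-4283997 + 695*(1 + 695 + 695²)) = -718612*(-4283997 + 695*(1 + 695 + 483025)) = -718612*(-4283997 + 695*483721) = -718612*(-4283997 + 336186095) = -718612*331902098 = -238508830447976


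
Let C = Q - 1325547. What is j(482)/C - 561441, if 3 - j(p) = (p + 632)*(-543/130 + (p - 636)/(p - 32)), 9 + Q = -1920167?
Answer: -5330174767749959/9493739775 ≈ -5.6144e+5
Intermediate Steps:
Q = -1920176 (Q = -9 - 1920167 = -1920176)
C = -3245723 (C = -1920176 - 1325547 = -3245723)
j(p) = 3 - (632 + p)*(-543/130 + (-636 + p)/(-32 + p)) (j(p) = 3 - (p + 632)*(-543/130 + (p - 636)/(p - 32)) = 3 - (632 + p)*(-543*1/130 + (-636 + p)/(-32 + p)) = 3 - (632 + p)*(-543/130 + (-636 + p)/(-32 + p)))
j(482)/C - 561441 = ((41259648 + 413*482² + 326710*482)/(130*(-32 + 482)))/(-3245723) - 561441 = ((1/130)*(41259648 + 413*232324 + 157474220)/450)*(-1/3245723) - 561441 = ((1/130)*(1/450)*(41259648 + 95949812 + 157474220))*(-1/3245723) - 561441 = ((1/130)*(1/450)*294683680)*(-1/3245723) - 561441 = (14734184/2925)*(-1/3245723) - 561441 = -14734184/9493739775 - 561441 = -5330174767749959/9493739775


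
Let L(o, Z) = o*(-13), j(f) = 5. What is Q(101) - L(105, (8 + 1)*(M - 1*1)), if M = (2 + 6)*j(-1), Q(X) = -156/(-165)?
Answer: 75127/55 ≈ 1365.9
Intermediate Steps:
Q(X) = 52/55 (Q(X) = -156*(-1/165) = 52/55)
M = 40 (M = (2 + 6)*5 = 8*5 = 40)
L(o, Z) = -13*o
Q(101) - L(105, (8 + 1)*(M - 1*1)) = 52/55 - (-13)*105 = 52/55 - 1*(-1365) = 52/55 + 1365 = 75127/55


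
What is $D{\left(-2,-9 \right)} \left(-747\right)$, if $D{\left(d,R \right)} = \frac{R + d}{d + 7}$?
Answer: $\frac{8217}{5} \approx 1643.4$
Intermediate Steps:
$D{\left(d,R \right)} = \frac{R + d}{7 + d}$
$D{\left(-2,-9 \right)} \left(-747\right) = \frac{-9 - 2}{7 - 2} \left(-747\right) = \frac{1}{5} \left(-11\right) \left(-747\right) = \left(- \frac{11}{5}\right) \left(-747\right) = \frac{8217}{5}$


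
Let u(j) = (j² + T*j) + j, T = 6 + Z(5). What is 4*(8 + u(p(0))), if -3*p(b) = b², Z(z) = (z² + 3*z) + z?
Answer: 32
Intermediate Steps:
Z(z) = z² + 4*z
T = 51 (T = 6 + 5*(4 + 5) = 6 + 5*9 = 6 + 45 = 51)
p(b) = -b²/3
u(j) = j² + 52*j (u(j) = (j² + 51*j) + j = j² + 52*j)
4*(8 + u(p(0))) = 4*(8 + (-⅓*0²)*(52 - ⅓*0²)) = 4*(8 + (-⅓*0)*(52 - ⅓*0)) = 4*(8 + 0*(52 + 0)) = 4*(8 + 0*52) = 4*(8 + 0) = 4*8 = 32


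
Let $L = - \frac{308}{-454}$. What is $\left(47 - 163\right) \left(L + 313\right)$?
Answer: $- \frac{8259780}{227} \approx -36387.0$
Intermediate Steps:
$L = \frac{154}{227}$ ($L = \left(-308\right) \left(- \frac{1}{454}\right) = \frac{154}{227} \approx 0.67841$)
$\left(47 - 163\right) \left(L + 313\right) = \left(47 - 163\right) \left(\frac{154}{227} + 313\right) = \left(-116\right) \frac{71205}{227} = - \frac{8259780}{227}$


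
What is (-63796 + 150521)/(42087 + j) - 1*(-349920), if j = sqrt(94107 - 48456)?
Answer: 206602139900545/590423306 - 86725*sqrt(45651)/1771269918 ≈ 3.4992e+5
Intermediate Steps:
j = sqrt(45651) ≈ 213.66
(-63796 + 150521)/(42087 + j) - 1*(-349920) = (-63796 + 150521)/(42087 + sqrt(45651)) - 1*(-349920) = 86725/(42087 + sqrt(45651)) + 349920 = 349920 + 86725/(42087 + sqrt(45651))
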